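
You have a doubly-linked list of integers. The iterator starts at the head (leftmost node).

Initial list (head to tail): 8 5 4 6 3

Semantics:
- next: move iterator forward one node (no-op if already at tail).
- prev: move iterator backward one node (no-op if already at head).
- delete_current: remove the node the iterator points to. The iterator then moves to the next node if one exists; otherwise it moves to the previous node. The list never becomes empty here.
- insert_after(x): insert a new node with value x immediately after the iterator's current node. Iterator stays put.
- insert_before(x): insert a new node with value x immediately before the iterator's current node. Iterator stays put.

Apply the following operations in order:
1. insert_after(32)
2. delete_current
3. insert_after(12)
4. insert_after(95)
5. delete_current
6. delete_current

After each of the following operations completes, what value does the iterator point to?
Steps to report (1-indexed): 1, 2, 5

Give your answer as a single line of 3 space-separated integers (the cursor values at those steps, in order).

After 1 (insert_after(32)): list=[8, 32, 5, 4, 6, 3] cursor@8
After 2 (delete_current): list=[32, 5, 4, 6, 3] cursor@32
After 3 (insert_after(12)): list=[32, 12, 5, 4, 6, 3] cursor@32
After 4 (insert_after(95)): list=[32, 95, 12, 5, 4, 6, 3] cursor@32
After 5 (delete_current): list=[95, 12, 5, 4, 6, 3] cursor@95
After 6 (delete_current): list=[12, 5, 4, 6, 3] cursor@12

Answer: 8 32 95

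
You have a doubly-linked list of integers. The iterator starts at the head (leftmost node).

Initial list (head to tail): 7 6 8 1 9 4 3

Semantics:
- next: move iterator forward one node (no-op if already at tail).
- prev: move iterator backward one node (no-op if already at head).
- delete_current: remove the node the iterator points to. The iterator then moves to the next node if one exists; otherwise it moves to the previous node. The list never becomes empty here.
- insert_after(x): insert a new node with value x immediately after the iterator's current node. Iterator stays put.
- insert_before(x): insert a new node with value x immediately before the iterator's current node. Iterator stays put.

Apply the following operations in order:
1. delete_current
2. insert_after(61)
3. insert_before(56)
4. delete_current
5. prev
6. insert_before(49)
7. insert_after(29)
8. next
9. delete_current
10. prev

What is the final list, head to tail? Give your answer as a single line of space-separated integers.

Answer: 49 56 61 8 1 9 4 3

Derivation:
After 1 (delete_current): list=[6, 8, 1, 9, 4, 3] cursor@6
After 2 (insert_after(61)): list=[6, 61, 8, 1, 9, 4, 3] cursor@6
After 3 (insert_before(56)): list=[56, 6, 61, 8, 1, 9, 4, 3] cursor@6
After 4 (delete_current): list=[56, 61, 8, 1, 9, 4, 3] cursor@61
After 5 (prev): list=[56, 61, 8, 1, 9, 4, 3] cursor@56
After 6 (insert_before(49)): list=[49, 56, 61, 8, 1, 9, 4, 3] cursor@56
After 7 (insert_after(29)): list=[49, 56, 29, 61, 8, 1, 9, 4, 3] cursor@56
After 8 (next): list=[49, 56, 29, 61, 8, 1, 9, 4, 3] cursor@29
After 9 (delete_current): list=[49, 56, 61, 8, 1, 9, 4, 3] cursor@61
After 10 (prev): list=[49, 56, 61, 8, 1, 9, 4, 3] cursor@56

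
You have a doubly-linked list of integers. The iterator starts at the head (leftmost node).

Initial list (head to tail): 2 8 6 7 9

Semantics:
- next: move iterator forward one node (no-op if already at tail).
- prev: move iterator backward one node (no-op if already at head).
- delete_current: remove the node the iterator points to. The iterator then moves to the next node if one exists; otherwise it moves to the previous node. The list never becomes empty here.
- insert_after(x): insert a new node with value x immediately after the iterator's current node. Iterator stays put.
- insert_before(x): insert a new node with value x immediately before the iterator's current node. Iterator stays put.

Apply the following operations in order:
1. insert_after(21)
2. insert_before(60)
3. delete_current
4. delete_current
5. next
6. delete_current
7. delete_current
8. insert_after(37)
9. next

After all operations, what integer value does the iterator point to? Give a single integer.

After 1 (insert_after(21)): list=[2, 21, 8, 6, 7, 9] cursor@2
After 2 (insert_before(60)): list=[60, 2, 21, 8, 6, 7, 9] cursor@2
After 3 (delete_current): list=[60, 21, 8, 6, 7, 9] cursor@21
After 4 (delete_current): list=[60, 8, 6, 7, 9] cursor@8
After 5 (next): list=[60, 8, 6, 7, 9] cursor@6
After 6 (delete_current): list=[60, 8, 7, 9] cursor@7
After 7 (delete_current): list=[60, 8, 9] cursor@9
After 8 (insert_after(37)): list=[60, 8, 9, 37] cursor@9
After 9 (next): list=[60, 8, 9, 37] cursor@37

Answer: 37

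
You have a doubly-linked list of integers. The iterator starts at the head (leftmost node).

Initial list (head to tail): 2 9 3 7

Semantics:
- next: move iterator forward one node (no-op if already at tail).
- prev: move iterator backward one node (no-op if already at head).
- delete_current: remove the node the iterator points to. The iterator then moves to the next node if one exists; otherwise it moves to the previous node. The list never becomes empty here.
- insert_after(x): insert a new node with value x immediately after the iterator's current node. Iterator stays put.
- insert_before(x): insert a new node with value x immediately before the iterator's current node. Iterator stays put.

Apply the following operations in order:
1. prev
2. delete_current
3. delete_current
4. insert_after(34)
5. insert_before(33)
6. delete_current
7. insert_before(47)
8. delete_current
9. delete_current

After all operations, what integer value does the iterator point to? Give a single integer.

Answer: 47

Derivation:
After 1 (prev): list=[2, 9, 3, 7] cursor@2
After 2 (delete_current): list=[9, 3, 7] cursor@9
After 3 (delete_current): list=[3, 7] cursor@3
After 4 (insert_after(34)): list=[3, 34, 7] cursor@3
After 5 (insert_before(33)): list=[33, 3, 34, 7] cursor@3
After 6 (delete_current): list=[33, 34, 7] cursor@34
After 7 (insert_before(47)): list=[33, 47, 34, 7] cursor@34
After 8 (delete_current): list=[33, 47, 7] cursor@7
After 9 (delete_current): list=[33, 47] cursor@47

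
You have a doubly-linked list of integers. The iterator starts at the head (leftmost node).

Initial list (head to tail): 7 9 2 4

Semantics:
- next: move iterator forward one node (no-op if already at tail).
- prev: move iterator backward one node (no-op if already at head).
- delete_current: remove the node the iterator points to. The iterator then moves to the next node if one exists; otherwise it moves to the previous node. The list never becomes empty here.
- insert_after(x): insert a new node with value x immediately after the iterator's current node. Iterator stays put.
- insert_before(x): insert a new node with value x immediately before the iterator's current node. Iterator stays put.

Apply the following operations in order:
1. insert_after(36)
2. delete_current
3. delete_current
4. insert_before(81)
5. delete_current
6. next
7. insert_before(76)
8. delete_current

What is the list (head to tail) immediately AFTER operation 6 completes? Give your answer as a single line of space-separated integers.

Answer: 81 2 4

Derivation:
After 1 (insert_after(36)): list=[7, 36, 9, 2, 4] cursor@7
After 2 (delete_current): list=[36, 9, 2, 4] cursor@36
After 3 (delete_current): list=[9, 2, 4] cursor@9
After 4 (insert_before(81)): list=[81, 9, 2, 4] cursor@9
After 5 (delete_current): list=[81, 2, 4] cursor@2
After 6 (next): list=[81, 2, 4] cursor@4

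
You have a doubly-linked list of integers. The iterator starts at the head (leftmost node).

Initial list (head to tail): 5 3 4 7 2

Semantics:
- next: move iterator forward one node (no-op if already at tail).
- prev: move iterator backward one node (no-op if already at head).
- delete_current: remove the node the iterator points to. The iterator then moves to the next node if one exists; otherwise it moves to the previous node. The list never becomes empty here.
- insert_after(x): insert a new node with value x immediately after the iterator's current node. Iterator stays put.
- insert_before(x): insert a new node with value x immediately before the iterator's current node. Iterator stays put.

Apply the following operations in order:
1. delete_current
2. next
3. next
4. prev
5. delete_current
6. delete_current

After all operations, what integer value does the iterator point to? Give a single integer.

Answer: 2

Derivation:
After 1 (delete_current): list=[3, 4, 7, 2] cursor@3
After 2 (next): list=[3, 4, 7, 2] cursor@4
After 3 (next): list=[3, 4, 7, 2] cursor@7
After 4 (prev): list=[3, 4, 7, 2] cursor@4
After 5 (delete_current): list=[3, 7, 2] cursor@7
After 6 (delete_current): list=[3, 2] cursor@2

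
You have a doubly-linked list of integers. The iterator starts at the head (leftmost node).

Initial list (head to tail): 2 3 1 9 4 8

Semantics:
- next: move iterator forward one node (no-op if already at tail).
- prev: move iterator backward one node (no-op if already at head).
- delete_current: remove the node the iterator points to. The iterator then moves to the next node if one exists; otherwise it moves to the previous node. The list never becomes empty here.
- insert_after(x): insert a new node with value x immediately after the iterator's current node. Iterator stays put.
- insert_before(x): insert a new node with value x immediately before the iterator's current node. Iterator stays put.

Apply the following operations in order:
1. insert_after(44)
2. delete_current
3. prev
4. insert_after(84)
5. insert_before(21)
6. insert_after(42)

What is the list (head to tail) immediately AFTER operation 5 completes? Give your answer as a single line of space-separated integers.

Answer: 21 44 84 3 1 9 4 8

Derivation:
After 1 (insert_after(44)): list=[2, 44, 3, 1, 9, 4, 8] cursor@2
After 2 (delete_current): list=[44, 3, 1, 9, 4, 8] cursor@44
After 3 (prev): list=[44, 3, 1, 9, 4, 8] cursor@44
After 4 (insert_after(84)): list=[44, 84, 3, 1, 9, 4, 8] cursor@44
After 5 (insert_before(21)): list=[21, 44, 84, 3, 1, 9, 4, 8] cursor@44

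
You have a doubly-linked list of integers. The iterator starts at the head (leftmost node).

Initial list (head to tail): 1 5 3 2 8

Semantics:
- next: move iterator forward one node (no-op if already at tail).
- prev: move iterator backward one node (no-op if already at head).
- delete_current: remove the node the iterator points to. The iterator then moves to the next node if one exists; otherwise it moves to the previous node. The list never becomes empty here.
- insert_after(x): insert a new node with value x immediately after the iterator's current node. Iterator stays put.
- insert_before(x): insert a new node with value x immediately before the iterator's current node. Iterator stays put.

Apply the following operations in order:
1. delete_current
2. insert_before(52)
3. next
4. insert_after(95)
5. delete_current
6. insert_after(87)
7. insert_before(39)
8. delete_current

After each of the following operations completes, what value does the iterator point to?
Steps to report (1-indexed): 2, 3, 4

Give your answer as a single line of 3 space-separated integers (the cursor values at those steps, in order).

Answer: 5 3 3

Derivation:
After 1 (delete_current): list=[5, 3, 2, 8] cursor@5
After 2 (insert_before(52)): list=[52, 5, 3, 2, 8] cursor@5
After 3 (next): list=[52, 5, 3, 2, 8] cursor@3
After 4 (insert_after(95)): list=[52, 5, 3, 95, 2, 8] cursor@3
After 5 (delete_current): list=[52, 5, 95, 2, 8] cursor@95
After 6 (insert_after(87)): list=[52, 5, 95, 87, 2, 8] cursor@95
After 7 (insert_before(39)): list=[52, 5, 39, 95, 87, 2, 8] cursor@95
After 8 (delete_current): list=[52, 5, 39, 87, 2, 8] cursor@87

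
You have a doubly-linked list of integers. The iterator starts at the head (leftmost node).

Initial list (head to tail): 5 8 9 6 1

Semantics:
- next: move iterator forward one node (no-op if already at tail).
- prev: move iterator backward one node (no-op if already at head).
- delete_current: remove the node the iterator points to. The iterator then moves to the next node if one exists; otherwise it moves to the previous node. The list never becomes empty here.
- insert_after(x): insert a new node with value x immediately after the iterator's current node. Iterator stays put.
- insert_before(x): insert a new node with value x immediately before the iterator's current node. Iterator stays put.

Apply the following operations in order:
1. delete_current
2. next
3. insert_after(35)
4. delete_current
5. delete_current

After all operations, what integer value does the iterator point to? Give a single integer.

Answer: 6

Derivation:
After 1 (delete_current): list=[8, 9, 6, 1] cursor@8
After 2 (next): list=[8, 9, 6, 1] cursor@9
After 3 (insert_after(35)): list=[8, 9, 35, 6, 1] cursor@9
After 4 (delete_current): list=[8, 35, 6, 1] cursor@35
After 5 (delete_current): list=[8, 6, 1] cursor@6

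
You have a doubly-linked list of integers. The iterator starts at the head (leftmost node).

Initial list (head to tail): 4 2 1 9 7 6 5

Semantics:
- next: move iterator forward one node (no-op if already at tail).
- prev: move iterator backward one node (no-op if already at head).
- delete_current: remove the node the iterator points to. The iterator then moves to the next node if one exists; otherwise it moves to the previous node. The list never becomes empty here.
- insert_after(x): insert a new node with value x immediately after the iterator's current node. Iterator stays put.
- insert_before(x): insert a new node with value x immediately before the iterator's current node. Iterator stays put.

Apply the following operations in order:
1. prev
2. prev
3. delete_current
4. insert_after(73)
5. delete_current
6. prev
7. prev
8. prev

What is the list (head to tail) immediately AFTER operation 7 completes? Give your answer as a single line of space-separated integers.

Answer: 73 1 9 7 6 5

Derivation:
After 1 (prev): list=[4, 2, 1, 9, 7, 6, 5] cursor@4
After 2 (prev): list=[4, 2, 1, 9, 7, 6, 5] cursor@4
After 3 (delete_current): list=[2, 1, 9, 7, 6, 5] cursor@2
After 4 (insert_after(73)): list=[2, 73, 1, 9, 7, 6, 5] cursor@2
After 5 (delete_current): list=[73, 1, 9, 7, 6, 5] cursor@73
After 6 (prev): list=[73, 1, 9, 7, 6, 5] cursor@73
After 7 (prev): list=[73, 1, 9, 7, 6, 5] cursor@73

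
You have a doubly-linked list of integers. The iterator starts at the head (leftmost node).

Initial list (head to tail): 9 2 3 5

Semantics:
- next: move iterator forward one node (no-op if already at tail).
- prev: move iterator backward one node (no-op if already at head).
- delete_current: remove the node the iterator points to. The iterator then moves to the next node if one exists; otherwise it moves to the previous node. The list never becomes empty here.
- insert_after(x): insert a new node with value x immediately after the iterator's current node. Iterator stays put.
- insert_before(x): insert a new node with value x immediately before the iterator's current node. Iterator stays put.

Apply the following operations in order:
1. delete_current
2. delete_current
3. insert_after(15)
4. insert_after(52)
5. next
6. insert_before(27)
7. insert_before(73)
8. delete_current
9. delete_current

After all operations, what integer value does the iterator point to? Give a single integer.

After 1 (delete_current): list=[2, 3, 5] cursor@2
After 2 (delete_current): list=[3, 5] cursor@3
After 3 (insert_after(15)): list=[3, 15, 5] cursor@3
After 4 (insert_after(52)): list=[3, 52, 15, 5] cursor@3
After 5 (next): list=[3, 52, 15, 5] cursor@52
After 6 (insert_before(27)): list=[3, 27, 52, 15, 5] cursor@52
After 7 (insert_before(73)): list=[3, 27, 73, 52, 15, 5] cursor@52
After 8 (delete_current): list=[3, 27, 73, 15, 5] cursor@15
After 9 (delete_current): list=[3, 27, 73, 5] cursor@5

Answer: 5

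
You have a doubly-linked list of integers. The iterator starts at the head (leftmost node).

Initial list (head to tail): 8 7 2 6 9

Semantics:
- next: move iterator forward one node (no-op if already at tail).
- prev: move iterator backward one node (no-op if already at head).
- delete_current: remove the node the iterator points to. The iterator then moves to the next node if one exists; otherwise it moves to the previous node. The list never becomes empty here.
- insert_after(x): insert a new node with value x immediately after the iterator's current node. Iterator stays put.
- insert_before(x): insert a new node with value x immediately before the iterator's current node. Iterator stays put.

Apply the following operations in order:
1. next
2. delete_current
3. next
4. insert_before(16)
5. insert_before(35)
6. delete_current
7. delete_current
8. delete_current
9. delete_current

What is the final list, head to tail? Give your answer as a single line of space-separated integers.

Answer: 8 2

Derivation:
After 1 (next): list=[8, 7, 2, 6, 9] cursor@7
After 2 (delete_current): list=[8, 2, 6, 9] cursor@2
After 3 (next): list=[8, 2, 6, 9] cursor@6
After 4 (insert_before(16)): list=[8, 2, 16, 6, 9] cursor@6
After 5 (insert_before(35)): list=[8, 2, 16, 35, 6, 9] cursor@6
After 6 (delete_current): list=[8, 2, 16, 35, 9] cursor@9
After 7 (delete_current): list=[8, 2, 16, 35] cursor@35
After 8 (delete_current): list=[8, 2, 16] cursor@16
After 9 (delete_current): list=[8, 2] cursor@2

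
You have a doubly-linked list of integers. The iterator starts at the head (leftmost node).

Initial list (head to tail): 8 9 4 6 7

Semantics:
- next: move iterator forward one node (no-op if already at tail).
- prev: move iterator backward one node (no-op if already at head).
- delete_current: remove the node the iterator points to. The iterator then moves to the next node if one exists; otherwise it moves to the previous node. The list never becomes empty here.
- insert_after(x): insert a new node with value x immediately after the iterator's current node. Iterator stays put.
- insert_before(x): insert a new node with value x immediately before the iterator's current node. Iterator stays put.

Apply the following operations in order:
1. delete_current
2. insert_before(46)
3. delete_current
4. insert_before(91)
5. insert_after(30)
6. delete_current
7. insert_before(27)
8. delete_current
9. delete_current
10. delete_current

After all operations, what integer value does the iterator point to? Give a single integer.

After 1 (delete_current): list=[9, 4, 6, 7] cursor@9
After 2 (insert_before(46)): list=[46, 9, 4, 6, 7] cursor@9
After 3 (delete_current): list=[46, 4, 6, 7] cursor@4
After 4 (insert_before(91)): list=[46, 91, 4, 6, 7] cursor@4
After 5 (insert_after(30)): list=[46, 91, 4, 30, 6, 7] cursor@4
After 6 (delete_current): list=[46, 91, 30, 6, 7] cursor@30
After 7 (insert_before(27)): list=[46, 91, 27, 30, 6, 7] cursor@30
After 8 (delete_current): list=[46, 91, 27, 6, 7] cursor@6
After 9 (delete_current): list=[46, 91, 27, 7] cursor@7
After 10 (delete_current): list=[46, 91, 27] cursor@27

Answer: 27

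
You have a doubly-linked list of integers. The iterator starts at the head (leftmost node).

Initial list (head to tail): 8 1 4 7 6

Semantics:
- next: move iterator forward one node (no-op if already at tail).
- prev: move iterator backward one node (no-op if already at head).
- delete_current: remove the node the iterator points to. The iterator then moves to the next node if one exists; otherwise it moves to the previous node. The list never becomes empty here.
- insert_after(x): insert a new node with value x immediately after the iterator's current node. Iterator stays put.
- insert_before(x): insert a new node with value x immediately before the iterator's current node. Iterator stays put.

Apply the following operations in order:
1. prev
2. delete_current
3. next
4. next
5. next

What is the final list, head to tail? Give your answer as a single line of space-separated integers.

Answer: 1 4 7 6

Derivation:
After 1 (prev): list=[8, 1, 4, 7, 6] cursor@8
After 2 (delete_current): list=[1, 4, 7, 6] cursor@1
After 3 (next): list=[1, 4, 7, 6] cursor@4
After 4 (next): list=[1, 4, 7, 6] cursor@7
After 5 (next): list=[1, 4, 7, 6] cursor@6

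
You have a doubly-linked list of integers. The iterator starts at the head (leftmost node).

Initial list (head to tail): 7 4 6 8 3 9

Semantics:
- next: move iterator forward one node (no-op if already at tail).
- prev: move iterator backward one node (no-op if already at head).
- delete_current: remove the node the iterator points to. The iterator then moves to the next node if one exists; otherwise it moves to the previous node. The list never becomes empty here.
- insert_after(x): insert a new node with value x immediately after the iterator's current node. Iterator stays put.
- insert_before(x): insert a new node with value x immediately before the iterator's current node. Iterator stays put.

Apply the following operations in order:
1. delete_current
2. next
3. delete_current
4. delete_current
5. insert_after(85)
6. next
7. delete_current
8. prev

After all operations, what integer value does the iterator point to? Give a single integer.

After 1 (delete_current): list=[4, 6, 8, 3, 9] cursor@4
After 2 (next): list=[4, 6, 8, 3, 9] cursor@6
After 3 (delete_current): list=[4, 8, 3, 9] cursor@8
After 4 (delete_current): list=[4, 3, 9] cursor@3
After 5 (insert_after(85)): list=[4, 3, 85, 9] cursor@3
After 6 (next): list=[4, 3, 85, 9] cursor@85
After 7 (delete_current): list=[4, 3, 9] cursor@9
After 8 (prev): list=[4, 3, 9] cursor@3

Answer: 3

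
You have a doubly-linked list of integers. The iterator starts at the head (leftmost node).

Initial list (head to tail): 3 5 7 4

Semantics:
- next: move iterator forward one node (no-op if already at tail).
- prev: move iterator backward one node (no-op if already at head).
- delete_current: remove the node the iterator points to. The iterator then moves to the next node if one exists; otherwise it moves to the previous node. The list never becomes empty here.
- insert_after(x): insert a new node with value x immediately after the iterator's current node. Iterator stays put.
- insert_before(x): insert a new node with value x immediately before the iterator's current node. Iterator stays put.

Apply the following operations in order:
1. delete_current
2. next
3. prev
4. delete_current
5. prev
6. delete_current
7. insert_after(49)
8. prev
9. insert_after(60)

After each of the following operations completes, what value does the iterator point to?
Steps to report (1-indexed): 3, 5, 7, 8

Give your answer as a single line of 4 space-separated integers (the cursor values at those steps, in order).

Answer: 5 7 4 4

Derivation:
After 1 (delete_current): list=[5, 7, 4] cursor@5
After 2 (next): list=[5, 7, 4] cursor@7
After 3 (prev): list=[5, 7, 4] cursor@5
After 4 (delete_current): list=[7, 4] cursor@7
After 5 (prev): list=[7, 4] cursor@7
After 6 (delete_current): list=[4] cursor@4
After 7 (insert_after(49)): list=[4, 49] cursor@4
After 8 (prev): list=[4, 49] cursor@4
After 9 (insert_after(60)): list=[4, 60, 49] cursor@4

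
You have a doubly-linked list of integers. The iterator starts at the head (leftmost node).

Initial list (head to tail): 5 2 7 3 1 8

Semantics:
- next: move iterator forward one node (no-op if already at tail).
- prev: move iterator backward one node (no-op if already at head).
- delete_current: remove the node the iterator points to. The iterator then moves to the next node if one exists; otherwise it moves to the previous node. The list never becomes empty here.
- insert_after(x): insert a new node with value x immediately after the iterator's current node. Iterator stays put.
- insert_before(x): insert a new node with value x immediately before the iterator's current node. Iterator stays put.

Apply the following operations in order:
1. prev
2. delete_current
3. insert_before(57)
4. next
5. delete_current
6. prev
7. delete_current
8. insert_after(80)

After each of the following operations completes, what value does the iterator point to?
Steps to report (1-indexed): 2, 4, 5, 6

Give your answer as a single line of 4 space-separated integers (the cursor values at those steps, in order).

After 1 (prev): list=[5, 2, 7, 3, 1, 8] cursor@5
After 2 (delete_current): list=[2, 7, 3, 1, 8] cursor@2
After 3 (insert_before(57)): list=[57, 2, 7, 3, 1, 8] cursor@2
After 4 (next): list=[57, 2, 7, 3, 1, 8] cursor@7
After 5 (delete_current): list=[57, 2, 3, 1, 8] cursor@3
After 6 (prev): list=[57, 2, 3, 1, 8] cursor@2
After 7 (delete_current): list=[57, 3, 1, 8] cursor@3
After 8 (insert_after(80)): list=[57, 3, 80, 1, 8] cursor@3

Answer: 2 7 3 2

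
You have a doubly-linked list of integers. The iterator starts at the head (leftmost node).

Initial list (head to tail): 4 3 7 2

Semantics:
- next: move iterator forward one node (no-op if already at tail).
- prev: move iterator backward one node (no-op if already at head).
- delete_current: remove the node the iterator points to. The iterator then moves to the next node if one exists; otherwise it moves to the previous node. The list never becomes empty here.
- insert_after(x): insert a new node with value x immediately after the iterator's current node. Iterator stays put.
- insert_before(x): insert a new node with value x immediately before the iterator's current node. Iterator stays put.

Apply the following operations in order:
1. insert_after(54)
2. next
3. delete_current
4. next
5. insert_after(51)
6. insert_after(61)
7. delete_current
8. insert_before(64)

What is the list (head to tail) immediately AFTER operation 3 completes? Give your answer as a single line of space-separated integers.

Answer: 4 3 7 2

Derivation:
After 1 (insert_after(54)): list=[4, 54, 3, 7, 2] cursor@4
After 2 (next): list=[4, 54, 3, 7, 2] cursor@54
After 3 (delete_current): list=[4, 3, 7, 2] cursor@3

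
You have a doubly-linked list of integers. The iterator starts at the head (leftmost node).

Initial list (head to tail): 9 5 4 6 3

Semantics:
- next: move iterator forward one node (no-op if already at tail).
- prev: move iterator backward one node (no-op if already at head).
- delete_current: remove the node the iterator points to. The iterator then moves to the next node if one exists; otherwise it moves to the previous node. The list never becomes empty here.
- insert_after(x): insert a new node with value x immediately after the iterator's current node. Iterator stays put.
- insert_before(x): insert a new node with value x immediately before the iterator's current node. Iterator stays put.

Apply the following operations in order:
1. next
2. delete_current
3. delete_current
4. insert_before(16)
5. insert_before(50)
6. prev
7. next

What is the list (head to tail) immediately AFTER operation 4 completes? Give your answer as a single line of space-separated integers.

After 1 (next): list=[9, 5, 4, 6, 3] cursor@5
After 2 (delete_current): list=[9, 4, 6, 3] cursor@4
After 3 (delete_current): list=[9, 6, 3] cursor@6
After 4 (insert_before(16)): list=[9, 16, 6, 3] cursor@6

Answer: 9 16 6 3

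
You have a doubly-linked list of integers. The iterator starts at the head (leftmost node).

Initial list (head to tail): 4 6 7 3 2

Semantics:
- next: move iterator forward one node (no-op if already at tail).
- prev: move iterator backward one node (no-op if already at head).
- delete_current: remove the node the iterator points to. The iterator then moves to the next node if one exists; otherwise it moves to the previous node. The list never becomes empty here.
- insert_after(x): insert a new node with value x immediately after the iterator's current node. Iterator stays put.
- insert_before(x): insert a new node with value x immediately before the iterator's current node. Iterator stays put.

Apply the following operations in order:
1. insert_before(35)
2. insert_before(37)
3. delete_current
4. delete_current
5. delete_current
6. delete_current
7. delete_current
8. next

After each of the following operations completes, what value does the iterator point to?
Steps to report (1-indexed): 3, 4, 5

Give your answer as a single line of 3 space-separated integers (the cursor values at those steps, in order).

Answer: 6 7 3

Derivation:
After 1 (insert_before(35)): list=[35, 4, 6, 7, 3, 2] cursor@4
After 2 (insert_before(37)): list=[35, 37, 4, 6, 7, 3, 2] cursor@4
After 3 (delete_current): list=[35, 37, 6, 7, 3, 2] cursor@6
After 4 (delete_current): list=[35, 37, 7, 3, 2] cursor@7
After 5 (delete_current): list=[35, 37, 3, 2] cursor@3
After 6 (delete_current): list=[35, 37, 2] cursor@2
After 7 (delete_current): list=[35, 37] cursor@37
After 8 (next): list=[35, 37] cursor@37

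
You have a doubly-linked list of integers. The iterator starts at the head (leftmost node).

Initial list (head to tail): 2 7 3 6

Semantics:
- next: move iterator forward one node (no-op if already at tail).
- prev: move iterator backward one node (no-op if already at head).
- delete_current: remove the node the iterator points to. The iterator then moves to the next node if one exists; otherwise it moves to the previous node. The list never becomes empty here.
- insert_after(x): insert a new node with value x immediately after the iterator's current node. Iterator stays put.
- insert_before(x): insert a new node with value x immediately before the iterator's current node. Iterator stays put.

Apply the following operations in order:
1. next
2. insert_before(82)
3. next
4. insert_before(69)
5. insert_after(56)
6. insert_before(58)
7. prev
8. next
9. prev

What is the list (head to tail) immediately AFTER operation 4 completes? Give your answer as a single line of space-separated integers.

After 1 (next): list=[2, 7, 3, 6] cursor@7
After 2 (insert_before(82)): list=[2, 82, 7, 3, 6] cursor@7
After 3 (next): list=[2, 82, 7, 3, 6] cursor@3
After 4 (insert_before(69)): list=[2, 82, 7, 69, 3, 6] cursor@3

Answer: 2 82 7 69 3 6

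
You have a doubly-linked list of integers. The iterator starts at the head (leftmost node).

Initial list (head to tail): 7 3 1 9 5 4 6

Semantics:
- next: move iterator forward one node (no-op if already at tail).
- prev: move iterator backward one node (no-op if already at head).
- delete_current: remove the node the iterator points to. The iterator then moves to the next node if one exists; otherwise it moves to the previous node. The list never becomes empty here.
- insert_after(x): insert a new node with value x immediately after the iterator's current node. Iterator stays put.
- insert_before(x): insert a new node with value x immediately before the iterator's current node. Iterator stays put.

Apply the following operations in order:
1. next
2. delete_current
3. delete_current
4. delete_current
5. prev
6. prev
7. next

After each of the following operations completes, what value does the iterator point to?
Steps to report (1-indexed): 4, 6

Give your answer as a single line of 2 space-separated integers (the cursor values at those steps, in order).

Answer: 5 7

Derivation:
After 1 (next): list=[7, 3, 1, 9, 5, 4, 6] cursor@3
After 2 (delete_current): list=[7, 1, 9, 5, 4, 6] cursor@1
After 3 (delete_current): list=[7, 9, 5, 4, 6] cursor@9
After 4 (delete_current): list=[7, 5, 4, 6] cursor@5
After 5 (prev): list=[7, 5, 4, 6] cursor@7
After 6 (prev): list=[7, 5, 4, 6] cursor@7
After 7 (next): list=[7, 5, 4, 6] cursor@5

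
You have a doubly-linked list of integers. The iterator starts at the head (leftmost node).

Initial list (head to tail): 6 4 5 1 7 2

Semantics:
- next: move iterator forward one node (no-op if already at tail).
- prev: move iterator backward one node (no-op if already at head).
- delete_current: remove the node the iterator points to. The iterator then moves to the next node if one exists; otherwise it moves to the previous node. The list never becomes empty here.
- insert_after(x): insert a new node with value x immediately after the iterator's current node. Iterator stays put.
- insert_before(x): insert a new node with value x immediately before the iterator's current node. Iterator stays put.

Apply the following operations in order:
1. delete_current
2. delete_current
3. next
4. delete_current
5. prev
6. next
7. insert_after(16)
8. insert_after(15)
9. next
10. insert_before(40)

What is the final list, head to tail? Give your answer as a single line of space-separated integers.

After 1 (delete_current): list=[4, 5, 1, 7, 2] cursor@4
After 2 (delete_current): list=[5, 1, 7, 2] cursor@5
After 3 (next): list=[5, 1, 7, 2] cursor@1
After 4 (delete_current): list=[5, 7, 2] cursor@7
After 5 (prev): list=[5, 7, 2] cursor@5
After 6 (next): list=[5, 7, 2] cursor@7
After 7 (insert_after(16)): list=[5, 7, 16, 2] cursor@7
After 8 (insert_after(15)): list=[5, 7, 15, 16, 2] cursor@7
After 9 (next): list=[5, 7, 15, 16, 2] cursor@15
After 10 (insert_before(40)): list=[5, 7, 40, 15, 16, 2] cursor@15

Answer: 5 7 40 15 16 2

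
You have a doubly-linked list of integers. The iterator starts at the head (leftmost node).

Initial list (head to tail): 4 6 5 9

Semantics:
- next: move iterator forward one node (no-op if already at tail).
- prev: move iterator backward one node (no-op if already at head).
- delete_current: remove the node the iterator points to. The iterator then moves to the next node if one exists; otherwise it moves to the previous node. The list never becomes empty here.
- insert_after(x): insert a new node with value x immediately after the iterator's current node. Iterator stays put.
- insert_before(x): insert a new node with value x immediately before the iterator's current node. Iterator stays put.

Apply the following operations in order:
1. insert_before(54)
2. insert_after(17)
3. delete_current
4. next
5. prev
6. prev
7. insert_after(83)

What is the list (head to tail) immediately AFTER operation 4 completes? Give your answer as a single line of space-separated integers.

Answer: 54 17 6 5 9

Derivation:
After 1 (insert_before(54)): list=[54, 4, 6, 5, 9] cursor@4
After 2 (insert_after(17)): list=[54, 4, 17, 6, 5, 9] cursor@4
After 3 (delete_current): list=[54, 17, 6, 5, 9] cursor@17
After 4 (next): list=[54, 17, 6, 5, 9] cursor@6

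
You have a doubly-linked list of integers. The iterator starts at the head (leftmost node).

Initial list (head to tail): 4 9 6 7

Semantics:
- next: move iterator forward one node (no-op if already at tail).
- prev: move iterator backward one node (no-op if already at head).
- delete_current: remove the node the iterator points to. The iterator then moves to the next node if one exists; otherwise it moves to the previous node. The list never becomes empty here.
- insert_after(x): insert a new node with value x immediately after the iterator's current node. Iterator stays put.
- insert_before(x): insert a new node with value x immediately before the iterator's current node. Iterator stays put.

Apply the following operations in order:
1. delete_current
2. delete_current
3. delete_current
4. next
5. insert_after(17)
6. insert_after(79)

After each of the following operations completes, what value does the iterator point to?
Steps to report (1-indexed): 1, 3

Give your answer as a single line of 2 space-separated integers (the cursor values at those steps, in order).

After 1 (delete_current): list=[9, 6, 7] cursor@9
After 2 (delete_current): list=[6, 7] cursor@6
After 3 (delete_current): list=[7] cursor@7
After 4 (next): list=[7] cursor@7
After 5 (insert_after(17)): list=[7, 17] cursor@7
After 6 (insert_after(79)): list=[7, 79, 17] cursor@7

Answer: 9 7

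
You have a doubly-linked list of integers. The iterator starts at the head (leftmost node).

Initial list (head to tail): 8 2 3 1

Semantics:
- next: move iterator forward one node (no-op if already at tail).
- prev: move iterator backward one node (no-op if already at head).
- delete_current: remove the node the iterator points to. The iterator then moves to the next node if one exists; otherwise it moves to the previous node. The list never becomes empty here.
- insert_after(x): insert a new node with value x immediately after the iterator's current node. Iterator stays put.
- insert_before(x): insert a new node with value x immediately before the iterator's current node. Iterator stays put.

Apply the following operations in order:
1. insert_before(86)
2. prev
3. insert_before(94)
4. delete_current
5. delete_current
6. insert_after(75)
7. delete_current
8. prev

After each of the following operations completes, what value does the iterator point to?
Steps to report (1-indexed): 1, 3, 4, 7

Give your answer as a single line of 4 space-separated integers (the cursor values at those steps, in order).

Answer: 8 86 8 75

Derivation:
After 1 (insert_before(86)): list=[86, 8, 2, 3, 1] cursor@8
After 2 (prev): list=[86, 8, 2, 3, 1] cursor@86
After 3 (insert_before(94)): list=[94, 86, 8, 2, 3, 1] cursor@86
After 4 (delete_current): list=[94, 8, 2, 3, 1] cursor@8
After 5 (delete_current): list=[94, 2, 3, 1] cursor@2
After 6 (insert_after(75)): list=[94, 2, 75, 3, 1] cursor@2
After 7 (delete_current): list=[94, 75, 3, 1] cursor@75
After 8 (prev): list=[94, 75, 3, 1] cursor@94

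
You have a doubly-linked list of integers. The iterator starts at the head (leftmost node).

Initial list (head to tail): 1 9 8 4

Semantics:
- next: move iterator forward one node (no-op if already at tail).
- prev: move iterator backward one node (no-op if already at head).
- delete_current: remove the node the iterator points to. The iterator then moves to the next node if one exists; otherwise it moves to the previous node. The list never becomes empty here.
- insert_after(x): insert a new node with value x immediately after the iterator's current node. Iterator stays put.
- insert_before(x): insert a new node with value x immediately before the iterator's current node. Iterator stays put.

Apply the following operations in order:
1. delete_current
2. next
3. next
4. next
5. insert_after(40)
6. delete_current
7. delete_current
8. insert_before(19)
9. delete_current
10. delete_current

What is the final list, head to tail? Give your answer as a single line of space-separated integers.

After 1 (delete_current): list=[9, 8, 4] cursor@9
After 2 (next): list=[9, 8, 4] cursor@8
After 3 (next): list=[9, 8, 4] cursor@4
After 4 (next): list=[9, 8, 4] cursor@4
After 5 (insert_after(40)): list=[9, 8, 4, 40] cursor@4
After 6 (delete_current): list=[9, 8, 40] cursor@40
After 7 (delete_current): list=[9, 8] cursor@8
After 8 (insert_before(19)): list=[9, 19, 8] cursor@8
After 9 (delete_current): list=[9, 19] cursor@19
After 10 (delete_current): list=[9] cursor@9

Answer: 9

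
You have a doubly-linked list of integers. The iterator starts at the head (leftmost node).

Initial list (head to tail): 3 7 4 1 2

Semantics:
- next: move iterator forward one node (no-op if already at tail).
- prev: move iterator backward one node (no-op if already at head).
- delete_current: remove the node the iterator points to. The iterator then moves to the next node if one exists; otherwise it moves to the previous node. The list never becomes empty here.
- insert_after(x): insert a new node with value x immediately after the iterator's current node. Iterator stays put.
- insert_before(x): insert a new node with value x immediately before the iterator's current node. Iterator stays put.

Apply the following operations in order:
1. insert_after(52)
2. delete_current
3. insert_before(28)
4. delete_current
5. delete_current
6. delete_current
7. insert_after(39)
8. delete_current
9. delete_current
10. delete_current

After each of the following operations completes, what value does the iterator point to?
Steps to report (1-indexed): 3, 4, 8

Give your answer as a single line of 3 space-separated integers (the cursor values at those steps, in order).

Answer: 52 7 39

Derivation:
After 1 (insert_after(52)): list=[3, 52, 7, 4, 1, 2] cursor@3
After 2 (delete_current): list=[52, 7, 4, 1, 2] cursor@52
After 3 (insert_before(28)): list=[28, 52, 7, 4, 1, 2] cursor@52
After 4 (delete_current): list=[28, 7, 4, 1, 2] cursor@7
After 5 (delete_current): list=[28, 4, 1, 2] cursor@4
After 6 (delete_current): list=[28, 1, 2] cursor@1
After 7 (insert_after(39)): list=[28, 1, 39, 2] cursor@1
After 8 (delete_current): list=[28, 39, 2] cursor@39
After 9 (delete_current): list=[28, 2] cursor@2
After 10 (delete_current): list=[28] cursor@28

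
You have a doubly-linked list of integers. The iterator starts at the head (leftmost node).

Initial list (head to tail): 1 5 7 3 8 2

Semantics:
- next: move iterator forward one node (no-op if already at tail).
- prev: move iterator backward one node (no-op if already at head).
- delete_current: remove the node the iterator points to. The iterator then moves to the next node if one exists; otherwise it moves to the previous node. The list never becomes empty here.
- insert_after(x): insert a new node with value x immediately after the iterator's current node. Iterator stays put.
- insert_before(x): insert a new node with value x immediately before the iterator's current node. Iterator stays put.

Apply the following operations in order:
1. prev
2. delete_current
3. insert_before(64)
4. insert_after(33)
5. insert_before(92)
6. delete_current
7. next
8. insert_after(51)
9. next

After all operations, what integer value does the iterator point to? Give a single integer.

After 1 (prev): list=[1, 5, 7, 3, 8, 2] cursor@1
After 2 (delete_current): list=[5, 7, 3, 8, 2] cursor@5
After 3 (insert_before(64)): list=[64, 5, 7, 3, 8, 2] cursor@5
After 4 (insert_after(33)): list=[64, 5, 33, 7, 3, 8, 2] cursor@5
After 5 (insert_before(92)): list=[64, 92, 5, 33, 7, 3, 8, 2] cursor@5
After 6 (delete_current): list=[64, 92, 33, 7, 3, 8, 2] cursor@33
After 7 (next): list=[64, 92, 33, 7, 3, 8, 2] cursor@7
After 8 (insert_after(51)): list=[64, 92, 33, 7, 51, 3, 8, 2] cursor@7
After 9 (next): list=[64, 92, 33, 7, 51, 3, 8, 2] cursor@51

Answer: 51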